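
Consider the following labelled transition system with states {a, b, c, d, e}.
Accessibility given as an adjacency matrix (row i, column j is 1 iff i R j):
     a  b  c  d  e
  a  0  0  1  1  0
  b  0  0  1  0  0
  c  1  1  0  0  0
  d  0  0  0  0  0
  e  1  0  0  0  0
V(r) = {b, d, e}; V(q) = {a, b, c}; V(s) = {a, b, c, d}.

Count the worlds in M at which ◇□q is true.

Let φ = ◇□q. Evaluate φ at each world:
  a (successors {c, d}): φ is true.
  b (successors {c}): φ is true.
  c (successors {a, b}): φ is true.
  d (successors ∅): φ is false.
  e (successors {a}): φ is false.
For instance, at c:
  At c: ◇□q requires □q at some successor in {a, b}.
    □q holds at b, so ◇□q is true at c.
      At b: □q requires q at every successor {c}.
        At c: q is true.
      So □q is true at b.
Satisfying worlds: {a, b, c}

3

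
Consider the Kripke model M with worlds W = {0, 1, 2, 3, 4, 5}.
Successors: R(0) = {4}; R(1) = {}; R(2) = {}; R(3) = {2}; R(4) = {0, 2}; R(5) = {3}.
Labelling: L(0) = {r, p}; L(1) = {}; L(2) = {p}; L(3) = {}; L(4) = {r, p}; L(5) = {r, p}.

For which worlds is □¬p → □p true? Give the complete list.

Let φ = □¬p → □p. Evaluate φ at each world:
  0 (successors {4}): φ is true.
  1 (successors ∅): φ is true.
  2 (successors ∅): φ is true.
  3 (successors {2}): φ is true.
  4 (successors {0, 2}): φ is true.
  5 (successors {3}): φ is false.
For instance, at 0:
  At 0: □¬p is false, □p is true, so □¬p → □p is true.
    At 0: □¬p requires ¬p at every successor {4}.
      ¬p fails at 4, so □¬p is false at 0.
    At 0: □p requires p at every successor {4}.
      At 4: p is true.
    So □p is true at 0.
Satisfying worlds: {0, 1, 2, 3, 4}

0, 1, 2, 3, 4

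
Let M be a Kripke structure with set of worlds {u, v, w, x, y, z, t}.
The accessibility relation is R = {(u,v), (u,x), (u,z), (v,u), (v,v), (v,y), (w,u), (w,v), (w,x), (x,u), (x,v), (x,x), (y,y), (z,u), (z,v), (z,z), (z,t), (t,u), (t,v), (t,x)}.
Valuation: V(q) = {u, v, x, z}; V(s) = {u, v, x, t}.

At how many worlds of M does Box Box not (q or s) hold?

1

Let φ = Box Box not (q or s). Evaluate φ at each world:
  u (successors {v, x, z}): φ is false.
  v (successors {u, v, y}): φ is false.
  w (successors {u, v, x}): φ is false.
  x (successors {u, v, x}): φ is false.
  y (successors {y}): φ is true.
  z (successors {u, v, z, t}): φ is false.
  t (successors {u, v, x}): φ is false.
For instance, at v:
  At v: Box Box not (q or s) requires Box not (q or s) at every successor {u, v, y}.
    Box not (q or s) fails at u, so Box Box not (q or s) is false at v.
      At u: Box not (q or s) requires not (q or s) at every successor {v, x, z}.
        not (q or s) fails at v, so Box not (q or s) is false at u.
Satisfying worlds: {y}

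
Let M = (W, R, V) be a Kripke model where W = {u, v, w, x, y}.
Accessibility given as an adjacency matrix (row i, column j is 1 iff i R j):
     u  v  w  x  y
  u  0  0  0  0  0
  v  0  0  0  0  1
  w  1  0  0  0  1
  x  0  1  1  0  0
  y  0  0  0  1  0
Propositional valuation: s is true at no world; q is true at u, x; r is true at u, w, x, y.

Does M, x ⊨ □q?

No

At x: □q requires q at every successor {v, w}.
  q fails at v, so □q is false at x.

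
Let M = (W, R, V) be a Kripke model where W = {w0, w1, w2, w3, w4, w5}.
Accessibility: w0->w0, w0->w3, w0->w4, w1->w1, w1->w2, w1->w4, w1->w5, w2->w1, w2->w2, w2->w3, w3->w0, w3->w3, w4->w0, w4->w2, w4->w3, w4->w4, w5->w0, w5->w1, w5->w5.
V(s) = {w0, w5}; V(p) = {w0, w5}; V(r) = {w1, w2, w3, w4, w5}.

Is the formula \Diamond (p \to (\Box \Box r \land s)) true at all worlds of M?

Recall that \Box ψ holds at a world iff ψ holds at every accessible world, and \Diamond ψ holds iff ψ holds at some accessible world.
Let φ = \Diamond (p \to (\Box \Box r \land s)). Evaluate φ at each world:
  w0 (successors {w0, w3, w4}): φ is true.
  w1 (successors {w1, w2, w4, w5}): φ is true.
  w2 (successors {w1, w2, w3}): φ is true.
  w3 (successors {w0, w3}): φ is true.
  w4 (successors {w0, w2, w3, w4}): φ is true.
  w5 (successors {w0, w1, w5}): φ is true.
For instance, at w3:
  At w3: \Diamond (p \to (\Box \Box r \land s)) requires p \to (\Box \Box r \land s) at some successor in {w0, w3}.
    p \to (\Box \Box r \land s) holds at w3, so \Diamond (p \to (\Box \Box r \land s)) is true at w3.
      At w3: p is false, \Box \Box r \land s is false, so p \to (\Box \Box r \land s) is true.

Yes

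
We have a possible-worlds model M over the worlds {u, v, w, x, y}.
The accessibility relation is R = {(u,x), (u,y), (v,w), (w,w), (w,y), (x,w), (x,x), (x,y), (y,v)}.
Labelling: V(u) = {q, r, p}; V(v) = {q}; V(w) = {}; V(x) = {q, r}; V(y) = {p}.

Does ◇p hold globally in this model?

No

Recall that ◇ψ holds at a world iff ψ holds at some accessible world.
Let φ = ◇p. Evaluate φ at each world:
  u (successors {x, y}): φ is true.
  v (successors {w}): φ is false.
  w (successors {w, y}): φ is true.
  x (successors {w, x, y}): φ is true.
  y (successors {v}): φ is false.
Detail at v (counterexample):
  At v: ◇p requires p at some successor in {w}.
    At w: p is false.
  So ◇p is false at v.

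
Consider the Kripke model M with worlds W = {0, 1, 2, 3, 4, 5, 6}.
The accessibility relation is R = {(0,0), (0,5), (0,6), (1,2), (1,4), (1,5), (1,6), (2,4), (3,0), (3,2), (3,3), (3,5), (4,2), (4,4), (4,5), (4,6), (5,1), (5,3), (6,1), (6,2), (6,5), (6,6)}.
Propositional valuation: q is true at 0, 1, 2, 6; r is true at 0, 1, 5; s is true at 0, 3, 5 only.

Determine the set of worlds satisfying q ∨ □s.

0, 1, 2, 6

Let φ = q ∨ □s. Evaluate φ at each world:
  0 (successors {0, 5, 6}): φ is true.
  1 (successors {2, 4, 5, 6}): φ is true.
  2 (successors {4}): φ is true.
  3 (successors {0, 2, 3, 5}): φ is false.
  4 (successors {2, 4, 5, 6}): φ is false.
  5 (successors {1, 3}): φ is false.
  6 (successors {1, 2, 5, 6}): φ is true.
For instance, at 6:
  At 6: q is true, □s is false, so q ∨ □s is true.
    At 6: □s requires s at every successor {1, 2, 5, 6}.
      s fails at 1, so □s is false at 6.
Satisfying worlds: {0, 1, 2, 6}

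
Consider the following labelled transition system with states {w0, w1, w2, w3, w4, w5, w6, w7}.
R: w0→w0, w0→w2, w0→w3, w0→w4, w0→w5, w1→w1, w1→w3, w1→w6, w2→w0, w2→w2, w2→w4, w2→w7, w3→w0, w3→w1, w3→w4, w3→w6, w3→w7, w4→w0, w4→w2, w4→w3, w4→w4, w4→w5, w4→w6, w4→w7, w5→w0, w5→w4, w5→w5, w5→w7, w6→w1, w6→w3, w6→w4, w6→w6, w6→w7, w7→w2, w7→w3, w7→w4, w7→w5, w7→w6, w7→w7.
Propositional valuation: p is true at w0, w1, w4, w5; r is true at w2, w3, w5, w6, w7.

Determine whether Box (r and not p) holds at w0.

No

At w0: Box (r and not p) requires r and not p at every successor {w0, w2, w3, w4, w5}.
  r and not p fails at w0, so Box (r and not p) is false at w0.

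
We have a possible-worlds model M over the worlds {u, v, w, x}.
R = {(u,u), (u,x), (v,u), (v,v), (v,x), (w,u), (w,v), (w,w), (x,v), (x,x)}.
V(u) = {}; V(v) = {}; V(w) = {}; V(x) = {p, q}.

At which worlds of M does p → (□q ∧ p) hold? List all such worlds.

Recall that □ψ holds at a world iff ψ holds at every accessible world, and ◇ψ holds iff ψ holds at some accessible world.
Let φ = p → (□q ∧ p). Evaluate φ at each world:
  u (successors {u, x}): φ is true.
  v (successors {u, v, x}): φ is true.
  w (successors {u, v, w}): φ is true.
  x (successors {v, x}): φ is false.
For instance, at u:
  At u: p is false, □q ∧ p is false, so p → (□q ∧ p) is true.
    At u: □q is false, p is false, so □q ∧ p is false.
      At u: □q requires q at every successor {u, x}.
        q fails at u, so □q is false at u.
Satisfying worlds: {u, v, w}

u, v, w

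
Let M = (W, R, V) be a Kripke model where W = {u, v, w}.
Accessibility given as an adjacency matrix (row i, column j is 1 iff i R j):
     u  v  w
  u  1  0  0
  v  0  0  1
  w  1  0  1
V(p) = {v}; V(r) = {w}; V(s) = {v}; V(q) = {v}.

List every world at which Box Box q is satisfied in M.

Let φ = Box Box q. Evaluate φ at each world:
  u (successors {u}): φ is false.
  v (successors {w}): φ is false.
  w (successors {u, w}): φ is false.
For instance, at w:
  At w: Box Box q requires Box q at every successor {u, w}.
    Box q fails at u, so Box Box q is false at w.
      At u: Box q requires q at every successor {u}.
        q fails at u, so Box q is false at u.
Satisfying worlds: none.

none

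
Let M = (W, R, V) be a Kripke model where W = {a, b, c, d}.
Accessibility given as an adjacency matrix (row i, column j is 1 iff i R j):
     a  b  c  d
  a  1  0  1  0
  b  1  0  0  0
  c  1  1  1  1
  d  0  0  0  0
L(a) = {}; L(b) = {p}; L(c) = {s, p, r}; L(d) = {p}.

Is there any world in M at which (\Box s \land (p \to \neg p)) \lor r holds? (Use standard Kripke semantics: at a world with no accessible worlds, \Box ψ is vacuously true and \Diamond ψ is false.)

Let φ = (\Box s \land (p \to \neg p)) \lor r. Evaluate φ at each world:
  a (successors {a, c}): φ is false.
  b (successors {a}): φ is false.
  c (successors {a, b, c, d}): φ is true.
  d (successors ∅): φ is false.
Detail at c (witness):
  At c: \Box s \land (p \to \neg p) is false, r is true, so (\Box s \land (p \to \neg p)) \lor r is true.
    At c: \Box s is false, p \to \neg p is false, so \Box s \land (p \to \neg p) is false.
      At c: \Box s requires s at every successor {a, b, c, d}.
        s fails at a, so \Box s is false at c.

Yes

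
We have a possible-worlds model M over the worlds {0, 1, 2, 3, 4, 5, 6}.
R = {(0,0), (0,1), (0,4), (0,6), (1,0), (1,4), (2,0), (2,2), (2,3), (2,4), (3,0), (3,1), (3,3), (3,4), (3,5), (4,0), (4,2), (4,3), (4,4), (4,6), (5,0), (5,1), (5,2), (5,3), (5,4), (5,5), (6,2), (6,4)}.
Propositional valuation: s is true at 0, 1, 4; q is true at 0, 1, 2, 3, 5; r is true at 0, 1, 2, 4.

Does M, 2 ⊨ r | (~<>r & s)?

Yes

Recall that <>ψ holds at a world iff ψ holds at some accessible world.
At 2: r is true, ~<>r & s is false, so r | (~<>r & s) is true.
  At 2: ~<>r is false, s is false, so ~<>r & s is false.
    At 2: <>r is true, so ~<>r is false.
      At 2: <>r requires r at some successor in {0, 2, 3, 4}.
        r holds at 0, so <>r is true at 2.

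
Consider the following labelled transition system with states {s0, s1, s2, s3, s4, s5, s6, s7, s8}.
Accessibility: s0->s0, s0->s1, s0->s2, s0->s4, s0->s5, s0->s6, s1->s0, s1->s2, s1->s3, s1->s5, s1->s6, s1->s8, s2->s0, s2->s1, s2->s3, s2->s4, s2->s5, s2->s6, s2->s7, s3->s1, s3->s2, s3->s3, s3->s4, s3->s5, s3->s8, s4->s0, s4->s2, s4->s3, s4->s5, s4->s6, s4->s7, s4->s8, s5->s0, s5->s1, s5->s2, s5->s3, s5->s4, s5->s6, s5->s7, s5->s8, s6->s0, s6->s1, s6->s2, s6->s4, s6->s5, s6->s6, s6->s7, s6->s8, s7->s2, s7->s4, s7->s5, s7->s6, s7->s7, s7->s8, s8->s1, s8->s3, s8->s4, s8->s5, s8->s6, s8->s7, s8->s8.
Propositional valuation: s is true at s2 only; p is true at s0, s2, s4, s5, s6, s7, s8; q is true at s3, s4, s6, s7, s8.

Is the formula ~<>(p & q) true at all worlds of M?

Let φ = ~<>(p & q). Evaluate φ at each world:
  s0 (successors {s0, s1, s2, s4, s5, s6}): φ is false.
  s1 (successors {s0, s2, s3, s5, s6, s8}): φ is false.
  s2 (successors {s0, s1, s3, s4, s5, s6, s7}): φ is false.
  s3 (successors {s1, s2, s3, s4, s5, s8}): φ is false.
  s4 (successors {s0, s2, s3, s5, s6, s7, s8}): φ is false.
  s5 (successors {s0, s1, s2, s3, s4, s6, s7, s8}): φ is false.
  s6 (successors {s0, s1, s2, s4, s5, s6, s7, s8}): φ is false.
  s7 (successors {s2, s4, s5, s6, s7, s8}): φ is false.
  s8 (successors {s1, s3, s4, s5, s6, s7, s8}): φ is false.
Detail at s0 (counterexample):
  At s0: <>(p & q) is true, so ~<>(p & q) is false.
    At s0: <>(p & q) requires p & q at some successor in {s0, s1, s2, s4, s5, s6}.
      p & q holds at s4, so <>(p & q) is true at s0.

No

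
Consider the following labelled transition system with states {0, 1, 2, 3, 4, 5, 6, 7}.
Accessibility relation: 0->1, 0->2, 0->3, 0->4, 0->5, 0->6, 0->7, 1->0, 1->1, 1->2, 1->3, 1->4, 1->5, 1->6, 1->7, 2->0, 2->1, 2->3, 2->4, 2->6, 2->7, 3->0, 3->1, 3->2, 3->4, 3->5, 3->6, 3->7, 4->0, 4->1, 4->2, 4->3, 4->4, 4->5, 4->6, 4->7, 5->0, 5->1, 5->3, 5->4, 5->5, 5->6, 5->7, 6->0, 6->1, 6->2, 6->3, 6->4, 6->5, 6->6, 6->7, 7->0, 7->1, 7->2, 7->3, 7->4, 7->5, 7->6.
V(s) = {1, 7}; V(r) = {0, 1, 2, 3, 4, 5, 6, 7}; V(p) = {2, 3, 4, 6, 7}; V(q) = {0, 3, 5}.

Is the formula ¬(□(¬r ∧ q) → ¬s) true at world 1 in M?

At 1: □(¬r ∧ q) → ¬s is true, so ¬(□(¬r ∧ q) → ¬s) is false.
  At 1: □(¬r ∧ q) is false, ¬s is false, so □(¬r ∧ q) → ¬s is true.
    At 1: □(¬r ∧ q) requires ¬r ∧ q at every successor {0, 1, 2, 3, 4, 5, 6, 7}.
      ¬r ∧ q fails at 0, so □(¬r ∧ q) is false at 1.

No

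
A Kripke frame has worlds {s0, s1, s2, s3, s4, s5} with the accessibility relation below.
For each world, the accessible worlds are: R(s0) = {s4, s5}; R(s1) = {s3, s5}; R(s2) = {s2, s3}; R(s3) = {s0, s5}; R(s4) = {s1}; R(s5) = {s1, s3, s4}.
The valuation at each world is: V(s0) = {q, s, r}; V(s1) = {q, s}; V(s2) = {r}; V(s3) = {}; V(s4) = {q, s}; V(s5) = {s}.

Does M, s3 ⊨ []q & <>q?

At s3: []q is false, <>q is true, so []q & <>q is false.
  At s3: []q requires q at every successor {s0, s5}.
    q fails at s5, so []q is false at s3.
  At s3: <>q requires q at some successor in {s0, s5}.
    q holds at s0, so <>q is true at s3.

No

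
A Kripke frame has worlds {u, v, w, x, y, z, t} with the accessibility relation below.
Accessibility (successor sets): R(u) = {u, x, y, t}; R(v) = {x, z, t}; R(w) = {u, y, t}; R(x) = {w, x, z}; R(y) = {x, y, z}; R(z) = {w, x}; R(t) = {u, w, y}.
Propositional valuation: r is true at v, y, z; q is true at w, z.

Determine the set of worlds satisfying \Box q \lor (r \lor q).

v, w, y, z

Let φ = \Box q \lor (r \lor q). Evaluate φ at each world:
  u (successors {u, x, y, t}): φ is false.
  v (successors {x, z, t}): φ is true.
  w (successors {u, y, t}): φ is true.
  x (successors {w, x, z}): φ is false.
  y (successors {x, y, z}): φ is true.
  z (successors {w, x}): φ is true.
  t (successors {u, w, y}): φ is false.
For instance, at w:
  At w: \Box q is false, r \lor q is true, so \Box q \lor (r \lor q) is true.
    At w: \Box q requires q at every successor {u, y, t}.
      q fails at u, so \Box q is false at w.
Satisfying worlds: {v, w, y, z}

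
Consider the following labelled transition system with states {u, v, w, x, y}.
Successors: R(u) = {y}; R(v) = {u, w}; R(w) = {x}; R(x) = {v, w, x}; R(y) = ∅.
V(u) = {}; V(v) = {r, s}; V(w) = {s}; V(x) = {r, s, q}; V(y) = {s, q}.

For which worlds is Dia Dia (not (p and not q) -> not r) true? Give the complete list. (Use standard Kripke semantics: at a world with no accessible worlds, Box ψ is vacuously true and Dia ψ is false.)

v, w, x

Let φ = Dia Dia (not (p and not q) -> not r). Evaluate φ at each world:
  u (successors {y}): φ is false.
  v (successors {u, w}): φ is true.
  w (successors {x}): φ is true.
  x (successors {v, w, x}): φ is true.
  y (successors ∅): φ is false.
For instance, at u:
  At u: Dia Dia (not (p and not q) -> not r) requires Dia (not (p and not q) -> not r) at some successor in {y}.
    At y: Dia (not (p and not q) -> not r) is false.
  So Dia Dia (not (p and not q) -> not r) is false at u.
Satisfying worlds: {v, w, x}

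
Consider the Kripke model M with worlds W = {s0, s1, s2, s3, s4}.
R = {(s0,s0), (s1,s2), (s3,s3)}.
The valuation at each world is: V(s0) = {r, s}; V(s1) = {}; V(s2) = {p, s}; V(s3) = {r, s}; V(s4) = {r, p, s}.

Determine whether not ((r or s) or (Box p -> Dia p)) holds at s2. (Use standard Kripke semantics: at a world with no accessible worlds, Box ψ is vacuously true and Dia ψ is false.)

No

Recall that Box ψ holds at a world iff ψ holds at every accessible world, and Dia ψ holds iff ψ holds at some accessible world.
At s2: (r or s) or (Box p -> Dia p) is true, so not ((r or s) or (Box p -> Dia p)) is false.
  At s2: r or s is true, Box p -> Dia p is false, so (r or s) or (Box p -> Dia p) is true.
    At s2: Box p is true, Dia p is false, so Box p -> Dia p is false.
      At s2: no accessible worlds, so Box p holds vacuously.
      At s2: no accessible worlds, so Dia p is false.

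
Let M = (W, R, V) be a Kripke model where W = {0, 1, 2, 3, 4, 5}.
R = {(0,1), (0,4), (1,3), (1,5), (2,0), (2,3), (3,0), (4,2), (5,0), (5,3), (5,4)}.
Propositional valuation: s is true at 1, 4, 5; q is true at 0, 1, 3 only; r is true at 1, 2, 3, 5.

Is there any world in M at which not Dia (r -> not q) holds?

Let φ = not Dia (r -> not q). Evaluate φ at each world:
  0 (successors {1, 4}): φ is false.
  1 (successors {3, 5}): φ is false.
  2 (successors {0, 3}): φ is false.
  3 (successors {0}): φ is false.
  4 (successors {2}): φ is false.
  5 (successors {0, 3, 4}): φ is false.
For instance, at 2:
  At 2: Dia (r -> not q) is true, so not Dia (r -> not q) is false.
    At 2: Dia (r -> not q) requires r -> not q at some successor in {0, 3}.
      r -> not q holds at 0, so Dia (r -> not q) is true at 2.

No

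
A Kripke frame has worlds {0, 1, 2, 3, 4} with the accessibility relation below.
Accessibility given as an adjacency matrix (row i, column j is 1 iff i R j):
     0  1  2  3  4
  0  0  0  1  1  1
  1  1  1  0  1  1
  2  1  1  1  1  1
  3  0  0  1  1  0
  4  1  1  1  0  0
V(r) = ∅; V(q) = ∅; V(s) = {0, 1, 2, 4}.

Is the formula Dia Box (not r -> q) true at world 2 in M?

Recall that Box ψ holds at a world iff ψ holds at every accessible world, and Dia ψ holds iff ψ holds at some accessible world.
At 2: Dia Box (not r -> q) requires Box (not r -> q) at some successor in {0, 1, 2, 3, 4}.
  At 0: Box (not r -> q) is false.
  At 1: Box (not r -> q) is false.
  At 2: Box (not r -> q) is false.
  At 3: Box (not r -> q) is false.
  At 4: Box (not r -> q) is false.
So Dia Box (not r -> q) is false at 2.

No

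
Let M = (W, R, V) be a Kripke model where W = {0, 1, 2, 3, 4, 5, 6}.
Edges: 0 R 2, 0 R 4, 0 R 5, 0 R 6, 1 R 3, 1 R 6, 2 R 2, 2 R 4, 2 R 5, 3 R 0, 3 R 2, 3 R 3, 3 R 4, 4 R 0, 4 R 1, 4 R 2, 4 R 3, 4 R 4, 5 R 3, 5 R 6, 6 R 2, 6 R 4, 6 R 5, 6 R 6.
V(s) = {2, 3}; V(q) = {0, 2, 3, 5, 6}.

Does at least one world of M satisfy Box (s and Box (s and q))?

No

Let φ = Box (s and Box (s and q)). Evaluate φ at each world:
  0 (successors {2, 4, 5, 6}): φ is false.
  1 (successors {3, 6}): φ is false.
  2 (successors {2, 4, 5}): φ is false.
  3 (successors {0, 2, 3, 4}): φ is false.
  4 (successors {0, 1, 2, 3, 4}): φ is false.
  5 (successors {3, 6}): φ is false.
  6 (successors {2, 4, 5, 6}): φ is false.
For instance, at 6:
  At 6: Box (s and Box (s and q)) requires s and Box (s and q) at every successor {2, 4, 5, 6}.
    s and Box (s and q) fails at 2, so Box (s and Box (s and q)) is false at 6.
      At 2: s is true, Box (s and q) is false, so s and Box (s and q) is false.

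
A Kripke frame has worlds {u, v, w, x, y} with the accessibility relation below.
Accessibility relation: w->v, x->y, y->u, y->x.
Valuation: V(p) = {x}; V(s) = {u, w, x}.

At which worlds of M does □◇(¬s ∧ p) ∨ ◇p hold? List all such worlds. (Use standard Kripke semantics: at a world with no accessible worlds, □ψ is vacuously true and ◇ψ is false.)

u, v, y

Let φ = □◇(¬s ∧ p) ∨ ◇p. Evaluate φ at each world:
  u (successors ∅): φ is true.
  v (successors ∅): φ is true.
  w (successors {v}): φ is false.
  x (successors {y}): φ is false.
  y (successors {u, x}): φ is true.
For instance, at x:
  At x: □◇(¬s ∧ p) is false, ◇p is false, so □◇(¬s ∧ p) ∨ ◇p is false.
    At x: □◇(¬s ∧ p) requires ◇(¬s ∧ p) at every successor {y}.
      ◇(¬s ∧ p) fails at y, so □◇(¬s ∧ p) is false at x.
    At x: ◇p requires p at some successor in {y}.
      At y: p is false.
    So ◇p is false at x.
Satisfying worlds: {u, v, y}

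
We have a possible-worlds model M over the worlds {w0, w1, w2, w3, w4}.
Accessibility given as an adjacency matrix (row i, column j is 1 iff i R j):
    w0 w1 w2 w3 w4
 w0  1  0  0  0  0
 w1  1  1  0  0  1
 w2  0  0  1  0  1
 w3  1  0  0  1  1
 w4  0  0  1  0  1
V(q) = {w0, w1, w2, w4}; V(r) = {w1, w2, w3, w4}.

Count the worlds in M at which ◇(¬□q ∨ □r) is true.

4

Let φ = ◇(¬□q ∨ □r). Evaluate φ at each world:
  w0 (successors {w0}): φ is false.
  w1 (successors {w0, w1, w4}): φ is true.
  w2 (successors {w2, w4}): φ is true.
  w3 (successors {w0, w3, w4}): φ is true.
  w4 (successors {w2, w4}): φ is true.
For instance, at w0:
  At w0: ◇(¬□q ∨ □r) requires ¬□q ∨ □r at some successor in {w0}.
    At w0: ¬□q ∨ □r is false.
  So ◇(¬□q ∨ □r) is false at w0.
Satisfying worlds: {w1, w2, w3, w4}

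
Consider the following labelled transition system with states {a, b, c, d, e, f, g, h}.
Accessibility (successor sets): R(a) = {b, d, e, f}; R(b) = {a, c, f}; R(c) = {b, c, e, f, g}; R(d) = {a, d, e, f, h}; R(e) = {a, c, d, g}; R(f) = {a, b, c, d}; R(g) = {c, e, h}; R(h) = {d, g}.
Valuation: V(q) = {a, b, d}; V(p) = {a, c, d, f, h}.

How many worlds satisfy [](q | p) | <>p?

Recall that []ψ holds at a world iff ψ holds at every accessible world, and <>ψ holds iff ψ holds at some accessible world.
Let φ = [](q | p) | <>p. Evaluate φ at each world:
  a (successors {b, d, e, f}): φ is true.
  b (successors {a, c, f}): φ is true.
  c (successors {b, c, e, f, g}): φ is true.
  d (successors {a, d, e, f, h}): φ is true.
  e (successors {a, c, d, g}): φ is true.
  f (successors {a, b, c, d}): φ is true.
  g (successors {c, e, h}): φ is true.
  h (successors {d, g}): φ is true.
For instance, at d:
  At d: [](q | p) is false, <>p is true, so [](q | p) | <>p is true.
    At d: [](q | p) requires q | p at every successor {a, d, e, f, h}.
      q | p fails at e, so [](q | p) is false at d.
    At d: <>p requires p at some successor in {a, d, e, f, h}.
      p holds at a, so <>p is true at d.
Satisfying worlds: {a, b, c, d, e, f, g, h}

8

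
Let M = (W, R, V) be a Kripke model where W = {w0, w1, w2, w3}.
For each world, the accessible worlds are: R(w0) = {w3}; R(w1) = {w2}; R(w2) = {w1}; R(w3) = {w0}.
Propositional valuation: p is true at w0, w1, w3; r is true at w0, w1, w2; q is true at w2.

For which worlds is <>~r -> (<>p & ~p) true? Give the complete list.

w1, w2, w3

Let φ = <>~r -> (<>p & ~p). Evaluate φ at each world:
  w0 (successors {w3}): φ is false.
  w1 (successors {w2}): φ is true.
  w2 (successors {w1}): φ is true.
  w3 (successors {w0}): φ is true.
For instance, at w0:
  At w0: <>~r is true, <>p & ~p is false, so <>~r -> (<>p & ~p) is false.
    At w0: <>~r requires ~r at some successor in {w3}.
      ~r holds at w3, so <>~r is true at w0.
    At w0: <>p is true, ~p is false, so <>p & ~p is false.
      At w0: <>p requires p at some successor in {w3}.
        p holds at w3, so <>p is true at w0.
Satisfying worlds: {w1, w2, w3}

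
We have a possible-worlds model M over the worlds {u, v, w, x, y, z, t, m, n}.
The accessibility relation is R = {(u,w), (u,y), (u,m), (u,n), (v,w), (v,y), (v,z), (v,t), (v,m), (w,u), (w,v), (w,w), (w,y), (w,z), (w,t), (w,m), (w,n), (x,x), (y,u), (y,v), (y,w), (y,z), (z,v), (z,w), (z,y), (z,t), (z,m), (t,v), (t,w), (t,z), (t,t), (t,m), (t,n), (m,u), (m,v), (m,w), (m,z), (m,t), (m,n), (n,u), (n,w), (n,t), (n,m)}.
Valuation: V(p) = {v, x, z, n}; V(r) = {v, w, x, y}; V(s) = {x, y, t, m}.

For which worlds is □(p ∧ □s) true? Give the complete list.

x

Let φ = □(p ∧ □s). Evaluate φ at each world:
  u (successors {w, y, m, n}): φ is false.
  v (successors {w, y, z, t, m}): φ is false.
  w (successors {u, v, w, y, z, t, m, n}): φ is false.
  x (successors {x}): φ is true.
  y (successors {u, v, w, z}): φ is false.
  z (successors {v, w, y, t, m}): φ is false.
  t (successors {v, w, z, t, m, n}): φ is false.
  m (successors {u, v, w, z, t, n}): φ is false.
  n (successors {u, w, t, m}): φ is false.
For instance, at v:
  At v: □(p ∧ □s) requires p ∧ □s at every successor {w, y, z, t, m}.
    p ∧ □s fails at w, so □(p ∧ □s) is false at v.
      At w: p is false, □s is false, so p ∧ □s is false.
Satisfying worlds: {x}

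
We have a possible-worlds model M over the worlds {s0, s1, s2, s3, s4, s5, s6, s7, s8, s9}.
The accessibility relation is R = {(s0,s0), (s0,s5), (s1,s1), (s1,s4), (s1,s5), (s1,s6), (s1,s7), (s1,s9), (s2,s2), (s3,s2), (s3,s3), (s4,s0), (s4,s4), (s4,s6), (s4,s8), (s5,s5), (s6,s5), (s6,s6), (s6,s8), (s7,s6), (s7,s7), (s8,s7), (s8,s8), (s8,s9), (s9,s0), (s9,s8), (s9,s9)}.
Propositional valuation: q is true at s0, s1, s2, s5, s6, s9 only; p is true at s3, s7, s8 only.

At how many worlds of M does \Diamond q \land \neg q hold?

Recall that \Diamond ψ holds at a world iff ψ holds at some accessible world.
Let φ = \Diamond q \land \neg q. Evaluate φ at each world:
  s0 (successors {s0, s5}): φ is false.
  s1 (successors {s1, s4, s5, s6, s7, s9}): φ is false.
  s2 (successors {s2}): φ is false.
  s3 (successors {s2, s3}): φ is true.
  s4 (successors {s0, s4, s6, s8}): φ is true.
  s5 (successors {s5}): φ is false.
  s6 (successors {s5, s6, s8}): φ is false.
  s7 (successors {s6, s7}): φ is true.
  s8 (successors {s7, s8, s9}): φ is true.
  s9 (successors {s0, s8, s9}): φ is false.
For instance, at s8:
  At s8: \Diamond q is true, \neg q is true, so \Diamond q \land \neg q is true.
    At s8: \Diamond q requires q at some successor in {s7, s8, s9}.
      q holds at s9, so \Diamond q is true at s8.
Satisfying worlds: {s3, s4, s7, s8}

4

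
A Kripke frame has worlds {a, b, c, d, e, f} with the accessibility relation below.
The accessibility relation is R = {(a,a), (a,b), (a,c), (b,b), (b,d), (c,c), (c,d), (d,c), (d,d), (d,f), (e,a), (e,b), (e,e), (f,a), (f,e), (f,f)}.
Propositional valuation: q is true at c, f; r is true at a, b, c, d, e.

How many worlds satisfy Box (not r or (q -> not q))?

Let φ = Box (not r or (q -> not q)). Evaluate φ at each world:
  a (successors {a, b, c}): φ is false.
  b (successors {b, d}): φ is true.
  c (successors {c, d}): φ is false.
  d (successors {c, d, f}): φ is false.
  e (successors {a, b, e}): φ is true.
  f (successors {a, e, f}): φ is true.
For instance, at e:
  At e: Box (not r or (q -> not q)) requires not r or (q -> not q) at every successor {a, b, e}.
    At a: not r or (q -> not q) is true.
    At b: not r or (q -> not q) is true.
    At e: not r or (q -> not q) is true.
  So Box (not r or (q -> not q)) is true at e.
Satisfying worlds: {b, e, f}

3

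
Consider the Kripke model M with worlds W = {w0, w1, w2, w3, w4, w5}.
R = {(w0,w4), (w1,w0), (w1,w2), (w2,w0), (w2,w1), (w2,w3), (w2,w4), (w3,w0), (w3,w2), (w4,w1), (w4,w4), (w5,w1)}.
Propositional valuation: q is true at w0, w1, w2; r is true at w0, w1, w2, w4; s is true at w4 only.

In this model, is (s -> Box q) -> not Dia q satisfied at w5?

No

Recall that Box ψ holds at a world iff ψ holds at every accessible world, and Dia ψ holds iff ψ holds at some accessible world.
At w5: s -> Box q is true, not Dia q is false, so (s -> Box q) -> not Dia q is false.
  At w5: s is false, Box q is true, so s -> Box q is true.
    At w5: Box q requires q at every successor {w1}.
      At w1: q is true.
    So Box q is true at w5.
  At w5: Dia q is true, so not Dia q is false.
    At w5: Dia q requires q at some successor in {w1}.
      q holds at w1, so Dia q is true at w5.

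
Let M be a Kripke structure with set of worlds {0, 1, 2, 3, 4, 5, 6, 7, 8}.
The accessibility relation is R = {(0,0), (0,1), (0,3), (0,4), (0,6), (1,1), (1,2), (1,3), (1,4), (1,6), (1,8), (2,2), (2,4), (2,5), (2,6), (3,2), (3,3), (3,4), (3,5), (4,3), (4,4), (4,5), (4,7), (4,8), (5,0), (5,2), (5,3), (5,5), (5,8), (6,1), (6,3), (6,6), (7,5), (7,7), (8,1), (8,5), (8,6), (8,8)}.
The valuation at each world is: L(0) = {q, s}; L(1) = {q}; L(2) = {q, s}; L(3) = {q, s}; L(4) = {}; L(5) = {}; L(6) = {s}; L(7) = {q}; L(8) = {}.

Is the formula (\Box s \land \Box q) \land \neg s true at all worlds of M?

Let φ = (\Box s \land \Box q) \land \neg s. Evaluate φ at each world:
  0 (successors {0, 1, 3, 4, 6}): φ is false.
  1 (successors {1, 2, 3, 4, 6, 8}): φ is false.
  2 (successors {2, 4, 5, 6}): φ is false.
  3 (successors {2, 3, 4, 5}): φ is false.
  4 (successors {3, 4, 5, 7, 8}): φ is false.
  5 (successors {0, 2, 3, 5, 8}): φ is false.
  6 (successors {1, 3, 6}): φ is false.
  7 (successors {5, 7}): φ is false.
  8 (successors {1, 5, 6, 8}): φ is false.
Detail at 0 (counterexample):
  At 0: \Box s \land \Box q is false, \neg s is false, so (\Box s \land \Box q) \land \neg s is false.
    At 0: \Box s is false, \Box q is false, so \Box s \land \Box q is false.
      At 0: \Box s requires s at every successor {0, 1, 3, 4, 6}.
        s fails at 1, so \Box s is false at 0.
      At 0: \Box q requires q at every successor {0, 1, 3, 4, 6}.
        q fails at 4, so \Box q is false at 0.

No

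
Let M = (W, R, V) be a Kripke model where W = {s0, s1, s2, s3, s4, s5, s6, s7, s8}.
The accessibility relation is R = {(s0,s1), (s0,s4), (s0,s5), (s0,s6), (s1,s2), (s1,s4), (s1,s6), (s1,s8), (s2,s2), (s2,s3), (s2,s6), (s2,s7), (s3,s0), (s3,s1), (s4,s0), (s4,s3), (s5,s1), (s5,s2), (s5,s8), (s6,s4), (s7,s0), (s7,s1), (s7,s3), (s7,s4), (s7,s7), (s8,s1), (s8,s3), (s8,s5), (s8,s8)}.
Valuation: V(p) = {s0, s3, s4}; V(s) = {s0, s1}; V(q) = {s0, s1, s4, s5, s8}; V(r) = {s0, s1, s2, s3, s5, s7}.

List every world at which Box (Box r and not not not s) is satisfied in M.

s6

Recall that Box ψ holds at a world iff ψ holds at every accessible world, and Dia ψ holds iff ψ holds at some accessible world.
Let φ = Box (Box r and not not not s). Evaluate φ at each world:
  s0 (successors {s1, s4, s5, s6}): φ is false.
  s1 (successors {s2, s4, s6, s8}): φ is false.
  s2 (successors {s2, s3, s6, s7}): φ is false.
  s3 (successors {s0, s1}): φ is false.
  s4 (successors {s0, s3}): φ is false.
  s5 (successors {s1, s2, s8}): φ is false.
  s6 (successors {s4}): φ is true.
  s7 (successors {s0, s1, s3, s4, s7}): φ is false.
  s8 (successors {s1, s3, s5, s8}): φ is false.
For instance, at s3:
  At s3: Box (Box r and not not not s) requires Box r and not not not s at every successor {s0, s1}.
    Box r and not not not s fails at s0, so Box (Box r and not not not s) is false at s3.
      At s0: Box r is false, not not not s is false, so Box r and not not not s is false.
Satisfying worlds: {s6}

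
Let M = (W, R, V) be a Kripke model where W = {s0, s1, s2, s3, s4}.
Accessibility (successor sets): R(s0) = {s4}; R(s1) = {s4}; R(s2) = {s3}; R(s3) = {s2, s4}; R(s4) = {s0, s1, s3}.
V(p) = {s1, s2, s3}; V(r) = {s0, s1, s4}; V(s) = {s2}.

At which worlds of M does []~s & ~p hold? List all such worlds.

s0, s4

Let φ = []~s & ~p. Evaluate φ at each world:
  s0 (successors {s4}): φ is true.
  s1 (successors {s4}): φ is false.
  s2 (successors {s3}): φ is false.
  s3 (successors {s2, s4}): φ is false.
  s4 (successors {s0, s1, s3}): φ is true.
For instance, at s0:
  At s0: []~s is true, ~p is true, so []~s & ~p is true.
    At s0: []~s requires ~s at every successor {s4}.
      At s4: ~s is true.
    So []~s is true at s0.
Satisfying worlds: {s0, s4}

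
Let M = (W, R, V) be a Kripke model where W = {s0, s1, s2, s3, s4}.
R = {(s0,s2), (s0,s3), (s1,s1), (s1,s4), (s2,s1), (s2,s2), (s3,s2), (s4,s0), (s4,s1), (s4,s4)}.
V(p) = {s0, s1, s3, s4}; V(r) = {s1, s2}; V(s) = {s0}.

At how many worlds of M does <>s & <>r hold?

1

Let φ = <>s & <>r. Evaluate φ at each world:
  s0 (successors {s2, s3}): φ is false.
  s1 (successors {s1, s4}): φ is false.
  s2 (successors {s1, s2}): φ is false.
  s3 (successors {s2}): φ is false.
  s4 (successors {s0, s1, s4}): φ is true.
For instance, at s2:
  At s2: <>s is false, <>r is true, so <>s & <>r is false.
    At s2: <>s requires s at some successor in {s1, s2}.
      At s1: s is false.
      At s2: s is false.
    So <>s is false at s2.
    At s2: <>r requires r at some successor in {s1, s2}.
      r holds at s1, so <>r is true at s2.
Satisfying worlds: {s4}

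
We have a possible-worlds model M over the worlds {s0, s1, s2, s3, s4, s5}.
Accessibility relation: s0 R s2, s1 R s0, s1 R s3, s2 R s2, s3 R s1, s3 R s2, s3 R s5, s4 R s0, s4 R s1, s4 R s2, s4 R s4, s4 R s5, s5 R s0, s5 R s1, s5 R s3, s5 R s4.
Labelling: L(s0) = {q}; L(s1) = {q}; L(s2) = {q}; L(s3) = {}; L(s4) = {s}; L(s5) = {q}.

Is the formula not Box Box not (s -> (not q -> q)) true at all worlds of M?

Let φ = not Box Box not (s -> (not q -> q)). Evaluate φ at each world:
  s0 (successors {s2}): φ is true.
  s1 (successors {s0, s3}): φ is true.
  s2 (successors {s2}): φ is true.
  s3 (successors {s1, s2, s5}): φ is true.
  s4 (successors {s0, s1, s2, s4, s5}): φ is true.
  s5 (successors {s0, s1, s3, s4}): φ is true.
For instance, at s2:
  At s2: Box Box not (s -> (not q -> q)) is false, so not Box Box not (s -> (not q -> q)) is true.
    At s2: Box Box not (s -> (not q -> q)) requires Box not (s -> (not q -> q)) at every successor {s2}.
      Box not (s -> (not q -> q)) fails at s2, so Box Box not (s -> (not q -> q)) is false at s2.

Yes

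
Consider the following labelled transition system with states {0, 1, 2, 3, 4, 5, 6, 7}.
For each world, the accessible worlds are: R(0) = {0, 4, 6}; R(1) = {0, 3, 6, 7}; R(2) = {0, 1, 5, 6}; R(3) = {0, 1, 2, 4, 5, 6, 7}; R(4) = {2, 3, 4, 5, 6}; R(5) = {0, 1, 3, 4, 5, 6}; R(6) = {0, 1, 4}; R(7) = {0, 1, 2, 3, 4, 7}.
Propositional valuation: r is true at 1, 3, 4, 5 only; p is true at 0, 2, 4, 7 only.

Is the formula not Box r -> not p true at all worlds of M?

Let φ = not Box r -> not p. Evaluate φ at each world:
  0 (successors {0, 4, 6}): φ is false.
  1 (successors {0, 3, 6, 7}): φ is true.
  2 (successors {0, 1, 5, 6}): φ is false.
  3 (successors {0, 1, 2, 4, 5, 6, 7}): φ is true.
  4 (successors {2, 3, 4, 5, 6}): φ is false.
  5 (successors {0, 1, 3, 4, 5, 6}): φ is true.
  6 (successors {0, 1, 4}): φ is true.
  7 (successors {0, 1, 2, 3, 4, 7}): φ is false.
Detail at 0 (counterexample):
  At 0: not Box r is true, not p is false, so not Box r -> not p is false.
    At 0: Box r is false, so not Box r is true.
      At 0: Box r requires r at every successor {0, 4, 6}.
        r fails at 0, so Box r is false at 0.

No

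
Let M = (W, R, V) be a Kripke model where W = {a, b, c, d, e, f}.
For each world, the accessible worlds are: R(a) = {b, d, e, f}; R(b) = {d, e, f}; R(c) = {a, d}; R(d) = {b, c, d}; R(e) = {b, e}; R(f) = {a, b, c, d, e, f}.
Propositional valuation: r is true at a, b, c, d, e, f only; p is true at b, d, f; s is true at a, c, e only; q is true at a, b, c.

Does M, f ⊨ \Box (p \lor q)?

No

At f: \Box (p \lor q) requires p \lor q at every successor {a, b, c, d, e, f}.
  p \lor q fails at e, so \Box (p \lor q) is false at f.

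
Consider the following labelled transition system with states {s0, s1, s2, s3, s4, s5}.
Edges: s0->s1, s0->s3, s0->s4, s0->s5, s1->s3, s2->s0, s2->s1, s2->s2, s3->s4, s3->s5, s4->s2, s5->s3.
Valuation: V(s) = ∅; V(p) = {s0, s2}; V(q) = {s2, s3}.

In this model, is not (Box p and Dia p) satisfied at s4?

No

At s4: Box p and Dia p is true, so not (Box p and Dia p) is false.
  At s4: Box p is true, Dia p is true, so Box p and Dia p is true.
    At s4: Box p requires p at every successor {s2}.
      At s2: p is true.
    So Box p is true at s4.
    At s4: Dia p requires p at some successor in {s2}.
      p holds at s2, so Dia p is true at s4.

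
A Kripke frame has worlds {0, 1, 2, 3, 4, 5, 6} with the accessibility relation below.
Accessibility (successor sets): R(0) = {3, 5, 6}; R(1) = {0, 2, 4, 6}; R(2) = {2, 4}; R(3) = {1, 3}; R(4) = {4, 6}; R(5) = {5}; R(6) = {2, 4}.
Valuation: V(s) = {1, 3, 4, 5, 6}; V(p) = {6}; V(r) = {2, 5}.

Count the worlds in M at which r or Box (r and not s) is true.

Recall that Box ψ holds at a world iff ψ holds at every accessible world, and Dia ψ holds iff ψ holds at some accessible world.
Let φ = r or Box (r and not s). Evaluate φ at each world:
  0 (successors {3, 5, 6}): φ is false.
  1 (successors {0, 2, 4, 6}): φ is false.
  2 (successors {2, 4}): φ is true.
  3 (successors {1, 3}): φ is false.
  4 (successors {4, 6}): φ is false.
  5 (successors {5}): φ is true.
  6 (successors {2, 4}): φ is false.
For instance, at 1:
  At 1: r is false, Box (r and not s) is false, so r or Box (r and not s) is false.
    At 1: Box (r and not s) requires r and not s at every successor {0, 2, 4, 6}.
      r and not s fails at 0, so Box (r and not s) is false at 1.
Satisfying worlds: {2, 5}

2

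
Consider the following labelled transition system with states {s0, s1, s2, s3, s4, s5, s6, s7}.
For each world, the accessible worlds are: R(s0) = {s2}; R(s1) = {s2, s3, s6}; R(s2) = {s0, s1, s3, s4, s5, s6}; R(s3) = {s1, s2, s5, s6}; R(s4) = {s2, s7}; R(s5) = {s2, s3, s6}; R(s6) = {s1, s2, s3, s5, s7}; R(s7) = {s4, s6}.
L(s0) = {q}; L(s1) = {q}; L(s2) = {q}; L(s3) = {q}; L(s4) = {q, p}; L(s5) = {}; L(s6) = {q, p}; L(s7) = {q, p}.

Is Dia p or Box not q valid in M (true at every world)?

Let φ = Dia p or Box not q. Evaluate φ at each world:
  s0 (successors {s2}): φ is false.
  s1 (successors {s2, s3, s6}): φ is true.
  s2 (successors {s0, s1, s3, s4, s5, s6}): φ is true.
  s3 (successors {s1, s2, s5, s6}): φ is true.
  s4 (successors {s2, s7}): φ is true.
  s5 (successors {s2, s3, s6}): φ is true.
  s6 (successors {s1, s2, s3, s5, s7}): φ is true.
  s7 (successors {s4, s6}): φ is true.
Detail at s0 (counterexample):
  At s0: Dia p is false, Box not q is false, so Dia p or Box not q is false.
    At s0: Dia p requires p at some successor in {s2}.
      At s2: p is false.
    So Dia p is false at s0.
    At s0: Box not q requires not q at every successor {s2}.
      not q fails at s2, so Box not q is false at s0.

No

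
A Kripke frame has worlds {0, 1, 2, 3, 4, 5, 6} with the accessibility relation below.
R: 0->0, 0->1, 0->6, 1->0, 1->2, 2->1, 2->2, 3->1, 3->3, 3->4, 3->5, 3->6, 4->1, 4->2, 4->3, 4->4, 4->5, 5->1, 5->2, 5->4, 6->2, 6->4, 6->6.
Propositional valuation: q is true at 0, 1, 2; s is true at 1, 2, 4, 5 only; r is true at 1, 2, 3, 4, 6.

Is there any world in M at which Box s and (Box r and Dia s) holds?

Yes

Let φ = Box s and (Box r and Dia s). Evaluate φ at each world:
  0 (successors {0, 1, 6}): φ is false.
  1 (successors {0, 2}): φ is false.
  2 (successors {1, 2}): φ is true.
  3 (successors {1, 3, 4, 5, 6}): φ is false.
  4 (successors {1, 2, 3, 4, 5}): φ is false.
  5 (successors {1, 2, 4}): φ is true.
  6 (successors {2, 4, 6}): φ is false.
Detail at 2 (witness):
  At 2: Box s is true, Box r and Dia s is true, so Box s and (Box r and Dia s) is true.
    At 2: Box s requires s at every successor {1, 2}.
      At 1: s is true.
      At 2: s is true.
    So Box s is true at 2.
    At 2: Box r is true, Dia s is true, so Box r and Dia s is true.
      At 2: Box r requires r at every successor {1, 2}.
        At 1: r is true.
        At 2: r is true.
      So Box r is true at 2.
      At 2: Dia s requires s at some successor in {1, 2}.
        s holds at 1, so Dia s is true at 2.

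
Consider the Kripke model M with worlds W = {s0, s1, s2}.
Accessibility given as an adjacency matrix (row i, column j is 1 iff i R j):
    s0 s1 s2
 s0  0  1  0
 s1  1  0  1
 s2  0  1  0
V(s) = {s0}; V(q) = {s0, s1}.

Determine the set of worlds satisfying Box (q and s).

none

Recall that Box ψ holds at a world iff ψ holds at every accessible world, and Dia ψ holds iff ψ holds at some accessible world.
Let φ = Box (q and s). Evaluate φ at each world:
  s0 (successors {s1}): φ is false.
  s1 (successors {s0, s2}): φ is false.
  s2 (successors {s1}): φ is false.
For instance, at s0:
  At s0: Box (q and s) requires q and s at every successor {s1}.
    q and s fails at s1, so Box (q and s) is false at s0.
Satisfying worlds: none.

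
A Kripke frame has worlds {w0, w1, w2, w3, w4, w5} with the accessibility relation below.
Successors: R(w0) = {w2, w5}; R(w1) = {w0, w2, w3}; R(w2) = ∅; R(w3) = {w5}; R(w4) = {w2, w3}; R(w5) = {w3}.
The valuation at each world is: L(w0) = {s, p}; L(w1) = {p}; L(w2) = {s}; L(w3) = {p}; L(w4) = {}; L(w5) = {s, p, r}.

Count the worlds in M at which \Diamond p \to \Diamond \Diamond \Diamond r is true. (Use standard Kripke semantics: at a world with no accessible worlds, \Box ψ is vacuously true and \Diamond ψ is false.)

Recall that \Diamond ψ holds at a world iff ψ holds at some accessible world.
Let φ = \Diamond p \to \Diamond \Diamond \Diamond r. Evaluate φ at each world:
  w0 (successors {w2, w5}): φ is true.
  w1 (successors {w0, w2, w3}): φ is false.
  w2 (successors ∅): φ is true.
  w3 (successors {w5}): φ is true.
  w4 (successors {w2, w3}): φ is false.
  w5 (successors {w3}): φ is false.
For instance, at w1:
  At w1: \Diamond p is true, \Diamond \Diamond \Diamond r is false, so \Diamond p \to \Diamond \Diamond \Diamond r is false.
    At w1: \Diamond p requires p at some successor in {w0, w2, w3}.
      p holds at w0, so \Diamond p is true at w1.
    At w1: \Diamond \Diamond \Diamond r requires \Diamond \Diamond r at some successor in {w0, w2, w3}.
      At w0: \Diamond \Diamond r is false.
      At w2: \Diamond \Diamond r is false.
      At w3: \Diamond \Diamond r is false.
    So \Diamond \Diamond \Diamond r is false at w1.
Satisfying worlds: {w0, w2, w3}

3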